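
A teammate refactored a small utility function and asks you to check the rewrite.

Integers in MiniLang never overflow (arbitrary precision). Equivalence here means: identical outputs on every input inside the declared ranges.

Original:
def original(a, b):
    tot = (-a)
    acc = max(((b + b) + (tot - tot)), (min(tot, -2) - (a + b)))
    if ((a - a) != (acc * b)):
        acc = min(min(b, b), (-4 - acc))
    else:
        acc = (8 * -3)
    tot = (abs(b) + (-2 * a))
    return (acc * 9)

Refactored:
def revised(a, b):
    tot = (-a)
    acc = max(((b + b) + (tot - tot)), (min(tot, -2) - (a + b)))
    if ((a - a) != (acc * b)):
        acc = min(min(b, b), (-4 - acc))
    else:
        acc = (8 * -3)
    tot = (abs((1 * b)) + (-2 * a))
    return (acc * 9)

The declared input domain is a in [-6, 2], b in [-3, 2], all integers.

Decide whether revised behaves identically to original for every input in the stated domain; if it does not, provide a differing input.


Equivalent — the differences include constant usage differs; and arithmetic usage differs, yet no declared input distinguishes the two.
As a probe, take a=-5, b=2: original runs tot := 5 | acc := 4 | ((a - a) != (acc * b)): true | acc := -8 | tot := 12 | result -72; revised runs tot := 5 | acc := 4 | ((a - a) != (acc * b)): true | acc := -8 | tot := 12 | result -72; both end at -72.
Across all 54 domain points the two functions coincide.
verdict: equivalent


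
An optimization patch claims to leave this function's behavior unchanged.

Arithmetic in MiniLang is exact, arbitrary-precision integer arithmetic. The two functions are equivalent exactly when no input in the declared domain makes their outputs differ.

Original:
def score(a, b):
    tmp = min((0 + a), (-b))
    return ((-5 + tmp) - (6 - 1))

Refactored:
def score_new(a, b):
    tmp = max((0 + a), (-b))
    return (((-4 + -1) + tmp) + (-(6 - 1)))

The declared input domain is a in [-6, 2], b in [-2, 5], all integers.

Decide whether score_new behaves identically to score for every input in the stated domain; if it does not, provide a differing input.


Try a=-6, b=-2.
score: tmp := -6 | result -16
score_new: tmp := 2 | result -8
-16 vs -8 — the two versions disagree here.
verdict: not equivalent; witness: a=-6, b=-2


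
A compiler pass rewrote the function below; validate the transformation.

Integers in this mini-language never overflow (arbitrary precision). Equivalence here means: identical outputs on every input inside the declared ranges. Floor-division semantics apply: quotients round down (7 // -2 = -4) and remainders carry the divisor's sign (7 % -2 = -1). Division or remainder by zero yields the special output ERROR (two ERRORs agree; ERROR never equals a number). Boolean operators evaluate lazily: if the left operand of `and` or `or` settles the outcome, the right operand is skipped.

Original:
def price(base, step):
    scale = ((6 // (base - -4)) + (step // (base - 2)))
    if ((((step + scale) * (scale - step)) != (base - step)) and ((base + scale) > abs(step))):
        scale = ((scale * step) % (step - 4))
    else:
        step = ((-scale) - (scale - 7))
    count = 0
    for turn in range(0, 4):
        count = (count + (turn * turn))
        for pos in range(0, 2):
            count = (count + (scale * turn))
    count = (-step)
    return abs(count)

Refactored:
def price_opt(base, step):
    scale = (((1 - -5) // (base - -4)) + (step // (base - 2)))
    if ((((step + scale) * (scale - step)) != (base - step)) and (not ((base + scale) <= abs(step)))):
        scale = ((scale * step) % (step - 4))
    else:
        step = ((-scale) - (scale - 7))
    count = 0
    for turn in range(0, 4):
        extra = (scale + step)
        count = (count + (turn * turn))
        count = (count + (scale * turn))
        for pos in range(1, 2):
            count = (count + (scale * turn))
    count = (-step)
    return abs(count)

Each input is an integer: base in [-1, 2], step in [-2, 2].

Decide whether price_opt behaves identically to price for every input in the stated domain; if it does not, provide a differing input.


Behavior is preserved: although local variable names differ, comparison usage differs, statement counts differ, boolean connective usage differs, arithmetic usage differs, constant usage differs, loop structure differs, the outputs never diverge.
One worked example (base=-1, step=-2) — price: scale = 2; ((((step + scale) * (scale - step)) != (base - step)) and ((base + scale) > abs(step))) -> false; step = 3; count = 0; [turn=0]; count = 0; [pos=0]; count = 0; [pos=1]; count = 0; [turn=1]; count = 1; [pos=0]; count = 3; [pos=1]; count = 5; [turn=2]; count = 9; [pos=0]; count = 13; [pos=1]; count = 17; [turn=3]; count = 26; [pos=0]; count = 32; [pos=1]; count = 38; count = -3; return 3; price_opt: scale = 2; ((((step + scale) * (scale - step)) != (base - step)) and (not ((base + scale) <= abs(step)))) -> false; step = 3; count = 0; [turn=0]; extra = 5; count = 0; count = 0; [pos=1]; count = 0; [turn=1]; extra = 5; count = 1; count = 3; [pos=1]; count = 5; [turn=2]; extra = 5; count = 9; count = 13; [pos=1]; count = 17; [turn=3]; extra = 5; count = 26; count = 32; [pos=1]; count = 38; count = -3; return 3; agreement on 3.
An exhaustive pass over the 20 declared inputs shows identical outputs.
verdict: equivalent


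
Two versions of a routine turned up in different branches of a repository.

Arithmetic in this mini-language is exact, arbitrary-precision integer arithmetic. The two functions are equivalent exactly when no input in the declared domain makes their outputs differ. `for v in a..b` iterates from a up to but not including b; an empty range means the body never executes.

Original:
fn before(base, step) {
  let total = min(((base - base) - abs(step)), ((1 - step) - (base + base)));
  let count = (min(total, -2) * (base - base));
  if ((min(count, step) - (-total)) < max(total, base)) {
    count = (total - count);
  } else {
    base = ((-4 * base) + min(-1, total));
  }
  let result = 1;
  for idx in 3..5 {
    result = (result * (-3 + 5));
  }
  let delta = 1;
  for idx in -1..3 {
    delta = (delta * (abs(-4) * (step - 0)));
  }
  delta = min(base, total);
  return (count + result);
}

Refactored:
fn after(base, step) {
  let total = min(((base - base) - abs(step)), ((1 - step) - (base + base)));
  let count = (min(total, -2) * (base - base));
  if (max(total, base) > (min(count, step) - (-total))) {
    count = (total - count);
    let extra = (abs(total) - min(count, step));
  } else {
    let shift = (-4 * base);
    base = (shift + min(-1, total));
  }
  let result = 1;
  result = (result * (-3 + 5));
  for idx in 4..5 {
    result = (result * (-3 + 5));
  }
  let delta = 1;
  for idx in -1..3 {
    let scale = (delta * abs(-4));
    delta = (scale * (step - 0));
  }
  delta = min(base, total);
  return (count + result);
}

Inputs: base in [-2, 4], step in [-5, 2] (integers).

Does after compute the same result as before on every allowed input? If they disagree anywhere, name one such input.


The two are interchangeable: arithmetic usage differs, and constant usage differs, and min/max/abs usage differs, and local variable names differ, and comparison usage differs, and loop structure differs, and statement counts differ, and every declared input agrees.
As a probe, take base=2, step=-5: before runs total = -5; count = 0; ((min(count, step) - (-total)) < max(total, base)) -> true; count = -5; result = 1; [idx=3]; result = 2; [idx=4]; result = 4; delta = 1; [idx=-1]; delta = -20; [idx=0]; delta = 400; [idx=1]; delta = -8000; [idx=2]; delta = 160000; delta = -5; return -1; after runs total = -5; count = 0; (max(total, base) > (min(count, step) - (-total))) -> true; count = -5; extra = 10; result = 1; result = 2; [idx=4]; result = 4; delta = 1; [idx=-1]; scale = 4; delta = -20; [idx=0]; scale = -80; delta = 400; [idx=1]; scale = 1600; delta = -8000; [idx=2]; scale = -32000; delta = 160000; delta = -5; return -1; both end at -1.
An exhaustive pass over the 56 declared inputs shows identical outputs.
verdict: equivalent


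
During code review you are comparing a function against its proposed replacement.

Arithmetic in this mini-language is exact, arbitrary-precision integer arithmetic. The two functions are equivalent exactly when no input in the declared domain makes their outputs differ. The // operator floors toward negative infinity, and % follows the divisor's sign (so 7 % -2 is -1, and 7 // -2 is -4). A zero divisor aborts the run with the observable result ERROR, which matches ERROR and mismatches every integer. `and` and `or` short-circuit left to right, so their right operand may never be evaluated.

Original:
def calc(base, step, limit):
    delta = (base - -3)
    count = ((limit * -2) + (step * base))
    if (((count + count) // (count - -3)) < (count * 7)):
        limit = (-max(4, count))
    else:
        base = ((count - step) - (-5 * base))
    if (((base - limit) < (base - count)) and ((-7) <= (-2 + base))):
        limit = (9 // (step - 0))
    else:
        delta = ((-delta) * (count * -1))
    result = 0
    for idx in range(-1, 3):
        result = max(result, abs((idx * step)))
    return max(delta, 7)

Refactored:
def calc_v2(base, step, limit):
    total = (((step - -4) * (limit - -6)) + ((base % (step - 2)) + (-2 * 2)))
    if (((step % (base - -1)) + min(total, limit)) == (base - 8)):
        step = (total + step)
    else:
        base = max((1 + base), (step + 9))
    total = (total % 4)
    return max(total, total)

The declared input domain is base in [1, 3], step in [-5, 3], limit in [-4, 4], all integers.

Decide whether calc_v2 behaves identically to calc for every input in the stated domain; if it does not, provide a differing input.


Take base=1, step=-5, limit=-4.
calc: delta=4, then count=3, then (((count + count) // (count - -3)) < (count * 7)) is true, then limit=-4, then (((base - limit) < (base - count)) and ((-7) <= (-2 + base))) is false, then delta=12, then result=0, then (idx=-1), then result=5, then (idx=0), then result=5, then (idx=1), then result=5, then (idx=2), then result=10, then returns 12
calc_v2: total=-12, then (((step % (base - -1)) + min(total, limit)) == (base - 8)) is false, then base=4, then total=0, then returns 0
12 and 0 differ, so these are not the same function on this domain.
verdict: not equivalent; witness: base=1, step=-5, limit=-4


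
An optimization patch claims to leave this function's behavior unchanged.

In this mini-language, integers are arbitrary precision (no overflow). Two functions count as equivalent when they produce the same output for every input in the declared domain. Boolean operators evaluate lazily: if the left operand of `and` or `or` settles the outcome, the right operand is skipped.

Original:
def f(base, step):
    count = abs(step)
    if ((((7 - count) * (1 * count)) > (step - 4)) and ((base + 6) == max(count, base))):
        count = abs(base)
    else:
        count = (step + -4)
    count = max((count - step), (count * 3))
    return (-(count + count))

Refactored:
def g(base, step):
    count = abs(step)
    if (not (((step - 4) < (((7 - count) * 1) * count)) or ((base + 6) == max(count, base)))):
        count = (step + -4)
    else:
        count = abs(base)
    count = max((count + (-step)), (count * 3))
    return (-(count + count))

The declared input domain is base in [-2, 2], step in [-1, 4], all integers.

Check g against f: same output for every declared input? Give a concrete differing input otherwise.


Input base=-2, step=-1: 8 from f versus -12 from g.
verdict: not equivalent; witness: base=-2, step=-1


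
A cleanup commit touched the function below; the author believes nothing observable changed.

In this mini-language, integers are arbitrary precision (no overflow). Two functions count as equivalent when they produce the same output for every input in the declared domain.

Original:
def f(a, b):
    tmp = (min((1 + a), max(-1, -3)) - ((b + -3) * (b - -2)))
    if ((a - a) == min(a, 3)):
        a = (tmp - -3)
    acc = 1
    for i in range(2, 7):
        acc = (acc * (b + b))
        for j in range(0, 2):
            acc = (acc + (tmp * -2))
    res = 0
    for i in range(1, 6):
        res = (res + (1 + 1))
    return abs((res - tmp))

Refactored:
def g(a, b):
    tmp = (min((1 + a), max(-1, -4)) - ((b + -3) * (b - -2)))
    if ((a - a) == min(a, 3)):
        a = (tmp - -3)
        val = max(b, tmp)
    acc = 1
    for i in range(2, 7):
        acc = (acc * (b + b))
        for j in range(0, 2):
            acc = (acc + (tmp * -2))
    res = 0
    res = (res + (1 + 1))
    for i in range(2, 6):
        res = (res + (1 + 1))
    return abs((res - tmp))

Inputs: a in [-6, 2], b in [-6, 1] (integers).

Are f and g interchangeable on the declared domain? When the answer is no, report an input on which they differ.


The suspicious edit (`-3` became `-4`) never changes the result for any input inside the declared domain; all 72 inputs agree.
verdict: equivalent


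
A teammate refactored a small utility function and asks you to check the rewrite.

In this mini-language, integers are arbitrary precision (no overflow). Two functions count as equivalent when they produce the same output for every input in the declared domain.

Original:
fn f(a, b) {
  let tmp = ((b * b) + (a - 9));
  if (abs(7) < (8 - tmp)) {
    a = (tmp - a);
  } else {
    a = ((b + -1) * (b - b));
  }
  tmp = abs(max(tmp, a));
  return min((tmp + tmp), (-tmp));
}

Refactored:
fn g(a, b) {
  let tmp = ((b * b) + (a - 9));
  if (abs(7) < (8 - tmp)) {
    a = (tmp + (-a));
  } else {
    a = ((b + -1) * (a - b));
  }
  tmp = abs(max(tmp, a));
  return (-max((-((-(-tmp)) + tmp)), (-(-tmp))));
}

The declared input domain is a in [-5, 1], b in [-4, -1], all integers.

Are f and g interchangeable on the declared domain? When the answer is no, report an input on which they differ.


Input a=-5, b=-4: -2 from f versus -5 from g.
verdict: not equivalent; witness: a=-5, b=-4


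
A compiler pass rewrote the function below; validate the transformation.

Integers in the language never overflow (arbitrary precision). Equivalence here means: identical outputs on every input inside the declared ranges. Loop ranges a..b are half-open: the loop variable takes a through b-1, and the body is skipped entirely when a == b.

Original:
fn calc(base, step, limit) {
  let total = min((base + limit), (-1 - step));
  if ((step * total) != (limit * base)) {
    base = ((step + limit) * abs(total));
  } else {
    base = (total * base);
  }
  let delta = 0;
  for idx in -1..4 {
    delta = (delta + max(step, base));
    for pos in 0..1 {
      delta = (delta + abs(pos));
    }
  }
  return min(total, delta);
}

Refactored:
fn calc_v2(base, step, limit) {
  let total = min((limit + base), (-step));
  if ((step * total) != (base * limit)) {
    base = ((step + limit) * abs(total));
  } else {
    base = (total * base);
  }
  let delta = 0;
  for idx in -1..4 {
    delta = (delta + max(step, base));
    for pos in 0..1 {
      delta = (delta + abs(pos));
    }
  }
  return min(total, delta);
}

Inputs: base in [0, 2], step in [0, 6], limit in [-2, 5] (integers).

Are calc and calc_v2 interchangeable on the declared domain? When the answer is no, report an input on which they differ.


Take base=0, step=0, limit=0.
calc: total becomes -1; next ((step * total) != (limit * base)) evaluates to false; next base becomes 0; next delta becomes 0; next at idx=-1:; next delta becomes 0; next at pos=0:; next delta becomes 0; next at idx=0:; next delta becomes 0; next at pos=0:; next delta becomes 0; next at idx=1:; next delta becomes 0; next at pos=0:; next delta becomes 0; next at idx=2:; next delta becomes 0; next at pos=0:; next delta becomes 0; next at idx=3:; next delta becomes 0; next at pos=0:; next delta becomes 0; next final value -1
calc_v2: total becomes 0; next ((step * total) != (base * limit)) evaluates to false; next base becomes 0; next delta becomes 0; next at idx=-1:; next delta becomes 0; next at pos=0:; next delta becomes 0; next at idx=0:; next delta becomes 0; next at pos=0:; next delta becomes 0; next at idx=1:; next delta becomes 0; next at pos=0:; next delta becomes 0; next at idx=2:; next delta becomes 0; next at pos=0:; next delta becomes 0; next at idx=3:; next delta becomes 0; next at pos=0:; next delta becomes 0; next final value 0
-1 vs 0 — the two versions disagree here.
verdict: not equivalent; witness: base=0, step=0, limit=0


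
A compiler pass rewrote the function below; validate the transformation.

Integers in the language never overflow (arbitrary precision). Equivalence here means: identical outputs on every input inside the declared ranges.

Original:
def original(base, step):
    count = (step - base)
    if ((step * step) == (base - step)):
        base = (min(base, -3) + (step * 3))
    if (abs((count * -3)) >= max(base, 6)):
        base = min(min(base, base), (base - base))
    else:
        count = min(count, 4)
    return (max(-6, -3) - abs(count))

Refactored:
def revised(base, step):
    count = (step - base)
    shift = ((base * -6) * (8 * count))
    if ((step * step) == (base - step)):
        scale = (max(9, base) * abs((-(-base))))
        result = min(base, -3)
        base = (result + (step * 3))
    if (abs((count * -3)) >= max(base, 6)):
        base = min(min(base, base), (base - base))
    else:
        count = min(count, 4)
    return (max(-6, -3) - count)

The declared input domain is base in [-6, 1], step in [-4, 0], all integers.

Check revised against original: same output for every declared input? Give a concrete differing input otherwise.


Consider the input base=-3, step=-4.
original: count=-1, then ((step * step) == (base - step)) is false, then (abs((count * -3)) >= max(base, 6)) is false, then count=-1, then returns -4
revised: count=-1, then shift=-144, then ((step * step) == (base - step)) is false, then (abs((count * -3)) >= max(base, 6)) is false, then count=-1, then returns -2
-4 != -2, so the rewrite changes behavior.
verdict: not equivalent; witness: base=-3, step=-4


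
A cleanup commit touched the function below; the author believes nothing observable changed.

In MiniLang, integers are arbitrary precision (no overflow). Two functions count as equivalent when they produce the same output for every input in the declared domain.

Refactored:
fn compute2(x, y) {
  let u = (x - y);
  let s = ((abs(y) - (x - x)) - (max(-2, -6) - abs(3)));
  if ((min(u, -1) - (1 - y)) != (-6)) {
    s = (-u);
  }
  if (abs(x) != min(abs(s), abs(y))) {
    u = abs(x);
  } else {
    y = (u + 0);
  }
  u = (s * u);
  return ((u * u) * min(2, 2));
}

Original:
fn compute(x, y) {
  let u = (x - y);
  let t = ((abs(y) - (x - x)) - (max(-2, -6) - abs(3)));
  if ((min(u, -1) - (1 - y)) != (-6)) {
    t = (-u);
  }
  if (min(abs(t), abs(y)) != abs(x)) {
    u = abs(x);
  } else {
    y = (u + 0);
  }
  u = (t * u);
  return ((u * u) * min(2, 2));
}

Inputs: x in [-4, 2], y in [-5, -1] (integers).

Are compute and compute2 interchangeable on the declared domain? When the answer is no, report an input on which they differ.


Side by side, the visible changes include: local variable names differ.
Spot check at x=-2, y=-5 — compute: u becomes 3; next t becomes 10; next ((min(u, -1) - (1 - y)) != (-6)) evaluates to true; next t becomes -3; next (min(abs(t), abs(y)) != abs(x)) evaluates to true; next u becomes 2; next u becomes -6; next final value 72. compute2: u becomes 3; next s becomes 10; next ((min(u, -1) - (1 - y)) != (-6)) evaluates to true; next s becomes -3; next (abs(x) != min(abs(s), abs(y))) evaluates to true; next u becomes 2; next u becomes -6; next final value 72. Both give 72.
Sweeping the whole domain (35 inputs) finds no disagreement.
verdict: equivalent


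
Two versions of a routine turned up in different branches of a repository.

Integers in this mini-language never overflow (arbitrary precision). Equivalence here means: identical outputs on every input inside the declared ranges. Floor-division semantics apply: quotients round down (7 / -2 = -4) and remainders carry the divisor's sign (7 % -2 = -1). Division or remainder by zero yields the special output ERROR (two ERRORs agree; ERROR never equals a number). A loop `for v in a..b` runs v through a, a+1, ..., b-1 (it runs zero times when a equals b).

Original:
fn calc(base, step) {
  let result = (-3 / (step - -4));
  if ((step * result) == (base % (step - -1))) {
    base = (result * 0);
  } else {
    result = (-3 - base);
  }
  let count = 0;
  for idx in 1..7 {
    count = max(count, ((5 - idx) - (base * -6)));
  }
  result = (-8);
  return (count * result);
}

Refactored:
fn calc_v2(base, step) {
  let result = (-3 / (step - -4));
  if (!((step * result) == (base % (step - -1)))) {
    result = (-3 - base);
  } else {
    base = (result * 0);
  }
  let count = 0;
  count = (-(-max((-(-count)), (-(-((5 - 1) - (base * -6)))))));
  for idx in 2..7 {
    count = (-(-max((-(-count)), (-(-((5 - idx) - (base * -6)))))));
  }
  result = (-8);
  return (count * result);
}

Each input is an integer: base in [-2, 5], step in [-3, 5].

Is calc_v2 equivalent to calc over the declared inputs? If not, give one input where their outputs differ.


Although loop structure differs; also boolean connective usage differs; also statement counts differ; also arithmetic usage differs; also min/max/abs usage differs; also constant usage differs, 72/72 inputs agree.
verdict: equivalent


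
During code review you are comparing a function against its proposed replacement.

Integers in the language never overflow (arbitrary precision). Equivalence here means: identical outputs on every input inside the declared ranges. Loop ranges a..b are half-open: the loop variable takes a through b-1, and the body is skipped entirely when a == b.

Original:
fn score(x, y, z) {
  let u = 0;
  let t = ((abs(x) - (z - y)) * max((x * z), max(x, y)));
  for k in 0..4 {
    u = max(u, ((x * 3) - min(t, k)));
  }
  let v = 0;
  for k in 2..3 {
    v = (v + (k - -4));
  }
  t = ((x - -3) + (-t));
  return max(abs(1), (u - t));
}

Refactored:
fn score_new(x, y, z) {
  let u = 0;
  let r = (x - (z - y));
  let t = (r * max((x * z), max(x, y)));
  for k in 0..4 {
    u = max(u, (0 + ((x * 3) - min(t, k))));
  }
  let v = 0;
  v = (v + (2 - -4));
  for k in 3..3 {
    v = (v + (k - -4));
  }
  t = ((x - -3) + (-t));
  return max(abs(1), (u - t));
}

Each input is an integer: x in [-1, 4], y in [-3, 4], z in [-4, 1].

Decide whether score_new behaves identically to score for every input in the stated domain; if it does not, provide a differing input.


The rewrite breaks on x=-1, y=-3, z=-4, where the results are 6 and 1.
score: u := 0 | t := 8 | iter k=0: | u := 0 | iter k=1: | u := 0 | iter k=2: | u := 0 | iter k=3: | u := 0 | v := 0 | iter k=2: | v := 6 | t := -6 | result 6
score_new: u := 0 | r := 0 | t := 0 | iter k=0: | u := 0 | iter k=1: | u := 0 | iter k=2: | u := 0 | iter k=3: | u := 0 | v := 0 | v := 6 | loop over k: empty range | t := 2 | result 1
verdict: not equivalent; witness: x=-1, y=-3, z=-4


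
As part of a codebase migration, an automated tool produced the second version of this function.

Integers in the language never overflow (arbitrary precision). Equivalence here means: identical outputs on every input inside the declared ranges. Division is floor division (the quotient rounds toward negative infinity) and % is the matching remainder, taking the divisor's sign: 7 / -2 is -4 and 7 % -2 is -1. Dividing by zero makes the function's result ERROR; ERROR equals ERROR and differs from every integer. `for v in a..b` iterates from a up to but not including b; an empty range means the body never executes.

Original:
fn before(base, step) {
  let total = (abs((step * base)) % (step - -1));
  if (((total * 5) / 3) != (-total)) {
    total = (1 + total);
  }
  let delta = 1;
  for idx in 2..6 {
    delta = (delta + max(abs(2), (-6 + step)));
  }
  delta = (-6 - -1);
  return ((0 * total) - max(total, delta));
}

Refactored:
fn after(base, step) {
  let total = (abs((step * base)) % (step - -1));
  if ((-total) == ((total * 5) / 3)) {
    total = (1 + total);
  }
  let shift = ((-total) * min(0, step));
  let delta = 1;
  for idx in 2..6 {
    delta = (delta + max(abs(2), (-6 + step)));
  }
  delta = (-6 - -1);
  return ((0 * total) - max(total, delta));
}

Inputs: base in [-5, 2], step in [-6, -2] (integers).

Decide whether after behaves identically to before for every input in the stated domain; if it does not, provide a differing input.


Evaluate both at base=-5, step=-6.
before: total=0, then (((total * 5) / 3) != (-total)) is false, then delta=1, then (idx=2), then delta=3, then (idx=3), then delta=5, then (idx=4), then delta=7, then (idx=5), then delta=9, then delta=-5, then returns 0
after: total=0, then ((-total) == ((total * 5) / 3)) is true, then total=1, then shift=6, then delta=1, then (idx=2), then delta=3, then (idx=3), then delta=5, then (idx=4), then delta=7, then (idx=5), then delta=9, then delta=-5, then returns -1
0 vs -1 — the two versions disagree here.
verdict: not equivalent; witness: base=-5, step=-6


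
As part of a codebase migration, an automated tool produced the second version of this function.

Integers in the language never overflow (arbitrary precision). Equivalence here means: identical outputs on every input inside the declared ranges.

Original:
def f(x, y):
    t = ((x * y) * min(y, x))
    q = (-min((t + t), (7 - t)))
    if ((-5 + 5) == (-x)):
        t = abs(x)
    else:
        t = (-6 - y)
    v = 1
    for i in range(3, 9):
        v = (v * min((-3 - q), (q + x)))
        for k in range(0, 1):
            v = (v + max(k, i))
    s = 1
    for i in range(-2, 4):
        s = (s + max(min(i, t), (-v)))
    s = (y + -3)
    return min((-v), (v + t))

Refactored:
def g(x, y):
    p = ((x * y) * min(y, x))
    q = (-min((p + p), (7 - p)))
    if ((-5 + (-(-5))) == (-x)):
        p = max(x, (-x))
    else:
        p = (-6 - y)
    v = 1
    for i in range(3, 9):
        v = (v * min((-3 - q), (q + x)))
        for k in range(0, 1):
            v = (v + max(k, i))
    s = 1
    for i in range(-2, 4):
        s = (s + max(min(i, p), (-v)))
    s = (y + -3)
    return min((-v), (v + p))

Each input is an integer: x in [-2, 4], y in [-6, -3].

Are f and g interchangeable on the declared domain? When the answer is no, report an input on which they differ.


Although min/max/abs usage differs, and local variable names differ, 28/28 inputs agree.
verdict: equivalent


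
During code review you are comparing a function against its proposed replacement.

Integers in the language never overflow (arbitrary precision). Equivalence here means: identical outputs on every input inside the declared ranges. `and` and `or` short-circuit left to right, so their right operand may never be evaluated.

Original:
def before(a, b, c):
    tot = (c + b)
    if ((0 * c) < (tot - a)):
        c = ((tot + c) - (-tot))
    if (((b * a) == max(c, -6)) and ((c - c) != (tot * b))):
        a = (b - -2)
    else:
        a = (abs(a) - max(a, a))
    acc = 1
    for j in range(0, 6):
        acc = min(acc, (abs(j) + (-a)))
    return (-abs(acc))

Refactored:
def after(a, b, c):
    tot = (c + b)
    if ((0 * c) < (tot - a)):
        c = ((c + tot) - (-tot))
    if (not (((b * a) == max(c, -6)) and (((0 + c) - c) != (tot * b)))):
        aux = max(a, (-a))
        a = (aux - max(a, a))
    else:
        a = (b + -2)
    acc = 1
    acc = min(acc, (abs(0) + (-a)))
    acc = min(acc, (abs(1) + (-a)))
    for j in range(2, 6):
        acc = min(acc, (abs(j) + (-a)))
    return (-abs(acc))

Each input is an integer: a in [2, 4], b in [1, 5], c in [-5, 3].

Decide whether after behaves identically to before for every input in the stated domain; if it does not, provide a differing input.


Run the pair on a=2, b=3, c=0.
before: tot = 3; ((0 * c) < (tot - a)) -> true; c = 6; (((b * a) == max(c, -6)) and ((c - c) != (tot * b))) -> true; a = 5; acc = 1; [j=0]; acc = -5; [j=1]; acc = -5; [j=2]; acc = -5; [j=3]; acc = -5; [j=4]; acc = -5; [j=5]; acc = -5; return -5
after: tot = 3; ((0 * c) < (tot - a)) -> true; c = 6; (not (((b * a) == max(c, -6)) and (((0 + c) - c) != (tot * b)))) -> false; a = 1; acc = 1; acc = -1; acc = -1; [j=2]; acc = -1; [j=3]; acc = -1; [j=4]; acc = -1; [j=5]; acc = -1; return -1
-5 vs -1 — the two versions disagree here.
verdict: not equivalent; witness: a=2, b=3, c=0


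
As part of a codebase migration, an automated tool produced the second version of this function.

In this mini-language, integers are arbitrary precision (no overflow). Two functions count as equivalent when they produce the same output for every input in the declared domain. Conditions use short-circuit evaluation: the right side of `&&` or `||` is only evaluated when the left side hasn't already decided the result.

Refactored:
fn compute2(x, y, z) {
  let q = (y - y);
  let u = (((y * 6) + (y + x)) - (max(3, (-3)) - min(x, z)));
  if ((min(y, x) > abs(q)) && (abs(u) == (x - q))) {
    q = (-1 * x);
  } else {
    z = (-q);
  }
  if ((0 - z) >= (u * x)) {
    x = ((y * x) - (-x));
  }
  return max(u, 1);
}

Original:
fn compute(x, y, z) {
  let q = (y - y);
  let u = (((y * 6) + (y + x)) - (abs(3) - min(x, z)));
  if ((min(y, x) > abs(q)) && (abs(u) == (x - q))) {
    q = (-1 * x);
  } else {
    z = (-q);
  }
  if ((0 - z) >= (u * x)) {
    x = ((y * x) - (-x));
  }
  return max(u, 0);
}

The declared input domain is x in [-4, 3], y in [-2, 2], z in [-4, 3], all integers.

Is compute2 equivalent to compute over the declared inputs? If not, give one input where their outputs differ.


Consider the input x=-4, y=-2, z=-4.
compute: q=0, then u=-25, then ((min(y, x) > abs(q)) && (abs(u) == (x - q))) is false, then z=0, then ((0 - z) >= (u * x)) is false, then returns 0
compute2: q=0, then u=-25, then ((min(y, x) > abs(q)) && (abs(u) == (x - q))) is false, then z=0, then ((0 - z) >= (u * x)) is false, then returns 1
0 vs 1 — the two versions disagree here.
verdict: not equivalent; witness: x=-4, y=-2, z=-4


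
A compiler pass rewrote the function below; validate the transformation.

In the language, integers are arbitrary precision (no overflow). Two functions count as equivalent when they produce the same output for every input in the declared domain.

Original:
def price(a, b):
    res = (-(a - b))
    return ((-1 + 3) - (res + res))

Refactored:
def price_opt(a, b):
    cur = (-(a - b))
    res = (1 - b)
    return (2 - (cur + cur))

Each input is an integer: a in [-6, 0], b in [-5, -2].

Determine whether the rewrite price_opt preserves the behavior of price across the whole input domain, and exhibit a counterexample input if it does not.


Side by side, the visible changes include: arithmetic usage differs, plus statement counts differ, plus constant usage differs, plus local variable names differ.
Spot check at a=-6, b=-5 — price: res becomes 1; next final value 0. price_opt: cur becomes 1; next res becomes 6; next final value 0. Both give 0.
Across all 28 domain points the two functions coincide.
verdict: equivalent


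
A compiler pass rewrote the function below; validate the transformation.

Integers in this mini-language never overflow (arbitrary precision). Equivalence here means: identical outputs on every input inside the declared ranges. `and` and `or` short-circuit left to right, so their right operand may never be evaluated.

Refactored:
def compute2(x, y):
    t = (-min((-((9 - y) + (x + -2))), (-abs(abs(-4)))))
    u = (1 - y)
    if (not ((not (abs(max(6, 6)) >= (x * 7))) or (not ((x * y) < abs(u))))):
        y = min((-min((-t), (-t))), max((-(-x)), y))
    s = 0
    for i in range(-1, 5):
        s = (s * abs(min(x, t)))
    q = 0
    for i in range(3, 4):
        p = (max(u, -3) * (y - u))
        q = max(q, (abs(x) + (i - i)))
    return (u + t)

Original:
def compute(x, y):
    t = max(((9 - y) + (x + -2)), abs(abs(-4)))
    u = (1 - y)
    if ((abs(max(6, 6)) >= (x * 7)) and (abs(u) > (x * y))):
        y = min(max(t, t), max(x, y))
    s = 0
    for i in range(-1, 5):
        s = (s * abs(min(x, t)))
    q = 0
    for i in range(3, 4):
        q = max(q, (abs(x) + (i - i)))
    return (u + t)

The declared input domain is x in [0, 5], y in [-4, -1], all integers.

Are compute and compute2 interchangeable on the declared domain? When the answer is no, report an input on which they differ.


The two are interchangeable: statement counts differ, constant usage differs, min/max/abs usage differs, local variable names differ, comparison usage differs, arithmetic usage differs, boolean connective usage differs, and every declared input agrees.
Tracing x=5, y=-4: compute: t=16, then u=5, then ((abs(max(6, 6)) >= (x * 7)) and (abs(u) > (x * y))) is false, then s=0, then (i=-1), then s=0, then (i=0), then s=0, then (i=1), then s=0, then (i=2), then s=0, then (i=3), then s=0, then (i=4), then s=0, then q=0, then (i=3), then q=5, then returns 21 | compute2: t=16, then u=5, then (not ((not (abs(max(6, 6)) >= (x * 7))) or (not ((x * y) < abs(u))))) is false, then s=0, then (i=-1), then s=0, then (i=0), then s=0, then (i=1), then s=0, then (i=2), then s=0, then (i=3), then s=0, then (i=4), then s=0, then q=0, then (i=3), then p=-45, then q=5, then returns 21 — matching result 21.
Sweeping the whole domain (24 inputs) finds no disagreement.
verdict: equivalent


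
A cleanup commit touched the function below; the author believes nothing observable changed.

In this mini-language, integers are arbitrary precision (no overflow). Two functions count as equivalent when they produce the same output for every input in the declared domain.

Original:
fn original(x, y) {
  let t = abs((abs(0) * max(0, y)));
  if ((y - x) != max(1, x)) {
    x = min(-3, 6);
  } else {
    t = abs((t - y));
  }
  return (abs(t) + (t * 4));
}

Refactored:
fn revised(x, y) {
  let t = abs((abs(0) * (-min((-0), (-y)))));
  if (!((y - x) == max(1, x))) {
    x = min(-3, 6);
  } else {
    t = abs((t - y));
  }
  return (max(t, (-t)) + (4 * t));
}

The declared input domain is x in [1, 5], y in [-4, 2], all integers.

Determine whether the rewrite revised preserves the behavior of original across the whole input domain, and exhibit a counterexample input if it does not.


Equivalent — the differences include comparison usage differs, and boolean connective usage differs, and min/max/abs usage differs, yet no declared input distinguishes the two.
One worked example (x=3, y=-1) — original: t becomes 0; next ((y - x) != max(1, x)) evaluates to true; next x becomes -3; next final value 0; revised: t becomes 0; next (!((y - x) == max(1, x))) evaluates to true; next x becomes -3; next final value 0; agreement on 0.
Every one of the 35 inputs gives matching results.
verdict: equivalent


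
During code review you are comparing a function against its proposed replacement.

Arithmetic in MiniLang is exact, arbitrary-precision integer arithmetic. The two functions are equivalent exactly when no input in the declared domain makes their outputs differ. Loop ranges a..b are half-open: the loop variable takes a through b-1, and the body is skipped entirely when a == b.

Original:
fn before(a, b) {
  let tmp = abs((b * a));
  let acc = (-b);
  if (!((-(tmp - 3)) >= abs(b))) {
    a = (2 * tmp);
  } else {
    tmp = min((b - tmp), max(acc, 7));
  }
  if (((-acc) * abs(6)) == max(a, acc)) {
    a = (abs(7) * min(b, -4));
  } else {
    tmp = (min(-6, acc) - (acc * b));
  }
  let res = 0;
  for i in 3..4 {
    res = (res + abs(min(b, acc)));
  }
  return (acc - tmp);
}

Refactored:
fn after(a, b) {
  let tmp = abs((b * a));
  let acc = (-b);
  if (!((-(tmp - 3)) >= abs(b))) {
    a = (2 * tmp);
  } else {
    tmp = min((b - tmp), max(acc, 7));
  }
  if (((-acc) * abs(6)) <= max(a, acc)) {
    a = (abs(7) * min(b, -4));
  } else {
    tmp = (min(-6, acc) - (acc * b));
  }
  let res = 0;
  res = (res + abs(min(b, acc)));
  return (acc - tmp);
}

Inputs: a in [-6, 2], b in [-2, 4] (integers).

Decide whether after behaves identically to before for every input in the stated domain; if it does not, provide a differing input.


Consider the input a=-6, b=-2.
before: tmp=12, then acc=2, then (!((-(tmp - 3)) >= abs(b))) is true, then a=24, then (((-acc) * abs(6)) == max(a, acc)) is false, then tmp=-2, then res=0, then (i=3), then res=2, then returns 4
after: tmp=12, then acc=2, then (!((-(tmp - 3)) >= abs(b))) is true, then a=24, then (((-acc) * abs(6)) <= max(a, acc)) is true, then a=-28, then res=0, then res=2, then returns -10
4 and -10 differ, so these are not the same function on this domain.
verdict: not equivalent; witness: a=-6, b=-2


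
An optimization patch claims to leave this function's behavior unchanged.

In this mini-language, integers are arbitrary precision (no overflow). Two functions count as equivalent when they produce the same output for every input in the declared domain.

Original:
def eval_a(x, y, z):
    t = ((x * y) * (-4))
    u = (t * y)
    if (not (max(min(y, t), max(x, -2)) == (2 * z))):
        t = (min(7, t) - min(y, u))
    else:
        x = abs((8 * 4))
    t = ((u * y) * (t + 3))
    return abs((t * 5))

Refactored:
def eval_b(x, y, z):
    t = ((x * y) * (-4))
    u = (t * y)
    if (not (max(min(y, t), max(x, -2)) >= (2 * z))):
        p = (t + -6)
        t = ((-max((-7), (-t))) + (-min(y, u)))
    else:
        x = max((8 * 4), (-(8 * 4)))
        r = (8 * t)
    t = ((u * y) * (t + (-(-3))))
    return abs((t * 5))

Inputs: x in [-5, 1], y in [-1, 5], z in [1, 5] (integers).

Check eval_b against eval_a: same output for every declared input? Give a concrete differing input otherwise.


Not equivalent: x=-5, y=3, z=1 separates them (18900 vs 170100).
eval_a: t := 60 | u := 180 | (not (max(min(y, t), max(x, -2)) == (2 * z))): true | t := 4 | t := 3780 | result 18900
eval_b: t := 60 | u := 180 | (not (max(min(y, t), max(x, -2)) >= (2 * z))): false | x := 32 | r := 480 | t := 34020 | result 170100
verdict: not equivalent; witness: x=-5, y=3, z=1


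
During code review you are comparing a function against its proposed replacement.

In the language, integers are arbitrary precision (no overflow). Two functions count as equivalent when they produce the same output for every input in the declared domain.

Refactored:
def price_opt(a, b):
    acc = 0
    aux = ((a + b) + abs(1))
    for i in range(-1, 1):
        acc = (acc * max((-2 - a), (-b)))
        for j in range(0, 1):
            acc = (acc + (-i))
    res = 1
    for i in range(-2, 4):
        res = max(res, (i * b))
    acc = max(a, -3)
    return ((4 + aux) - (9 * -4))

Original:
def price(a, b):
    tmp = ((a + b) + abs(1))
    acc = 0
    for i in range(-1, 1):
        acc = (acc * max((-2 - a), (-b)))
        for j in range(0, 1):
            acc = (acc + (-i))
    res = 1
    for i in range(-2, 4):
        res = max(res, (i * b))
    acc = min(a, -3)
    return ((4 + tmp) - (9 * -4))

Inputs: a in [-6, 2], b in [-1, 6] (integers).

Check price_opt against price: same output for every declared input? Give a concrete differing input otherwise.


The one real change (`min(a, -3)` became `max(a, -3)`) has no effect anywhere in the declared ranges.
As a probe, take a=-3, b=-1: price runs tmp := -3 | acc := 0 | iter i=-1: | acc := 0 | iter j=0: | acc := 1 | iter i=0: | acc := 1 | iter j=0: | acc := 1 | res := 1 | iter i=-2: | res := 2 | iter i=-1: | res := 2 | iter i=0: | res := 2 | iter i=1: | res := 2 | iter i=2: | res := 2 | iter i=3: | res := 2 | acc := -3 | result 37; price_opt runs acc := 0 | aux := -3 | iter i=-1: | acc := 0 | iter j=0: | acc := 1 | iter i=0: | acc := 1 | iter j=0: | acc := 1 | res := 1 | iter i=-2: | res := 2 | iter i=-1: | res := 2 | iter i=0: | res := 2 | iter i=1: | res := 2 | iter i=2: | res := 2 | iter i=3: | res := 2 | acc := -3 | result 37; both end at 37.
Sweeping the whole domain (72 inputs) finds no disagreement.
verdict: equivalent


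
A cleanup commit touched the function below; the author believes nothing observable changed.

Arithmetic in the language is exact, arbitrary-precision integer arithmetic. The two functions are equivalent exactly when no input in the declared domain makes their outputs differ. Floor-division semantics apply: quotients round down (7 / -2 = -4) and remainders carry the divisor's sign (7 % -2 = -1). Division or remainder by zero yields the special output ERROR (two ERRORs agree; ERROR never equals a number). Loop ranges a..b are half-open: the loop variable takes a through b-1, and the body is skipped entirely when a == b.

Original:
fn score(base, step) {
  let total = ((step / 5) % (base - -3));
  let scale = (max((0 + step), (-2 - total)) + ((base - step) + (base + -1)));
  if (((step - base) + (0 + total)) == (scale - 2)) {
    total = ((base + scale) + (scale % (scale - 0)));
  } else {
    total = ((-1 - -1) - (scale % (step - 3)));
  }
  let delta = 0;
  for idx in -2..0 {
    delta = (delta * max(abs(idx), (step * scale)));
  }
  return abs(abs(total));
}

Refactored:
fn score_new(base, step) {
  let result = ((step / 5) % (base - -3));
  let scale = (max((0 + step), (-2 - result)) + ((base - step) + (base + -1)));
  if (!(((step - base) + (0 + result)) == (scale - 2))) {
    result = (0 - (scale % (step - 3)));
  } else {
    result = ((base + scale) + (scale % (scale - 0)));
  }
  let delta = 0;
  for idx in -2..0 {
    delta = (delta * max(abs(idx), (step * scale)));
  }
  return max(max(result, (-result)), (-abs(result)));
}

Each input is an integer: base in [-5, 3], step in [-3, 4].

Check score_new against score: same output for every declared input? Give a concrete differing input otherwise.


Although arithmetic usage differs, and min/max/abs usage differs, and local variable names differ, and constant usage differs, and boolean connective usage differs, 72/72 inputs agree.
verdict: equivalent
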